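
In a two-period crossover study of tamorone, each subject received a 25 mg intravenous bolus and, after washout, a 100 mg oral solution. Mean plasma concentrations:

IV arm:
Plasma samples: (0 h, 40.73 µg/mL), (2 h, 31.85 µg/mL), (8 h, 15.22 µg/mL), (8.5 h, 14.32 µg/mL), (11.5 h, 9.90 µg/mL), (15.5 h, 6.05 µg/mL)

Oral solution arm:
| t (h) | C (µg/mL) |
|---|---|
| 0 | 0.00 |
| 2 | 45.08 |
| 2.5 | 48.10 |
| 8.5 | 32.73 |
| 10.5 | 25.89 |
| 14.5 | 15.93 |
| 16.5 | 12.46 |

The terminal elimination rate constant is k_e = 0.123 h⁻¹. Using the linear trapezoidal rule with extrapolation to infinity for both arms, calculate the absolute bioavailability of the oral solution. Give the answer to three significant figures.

Trapezoidal AUC_0→15.5 (IV):
  [0→2]: (40.73+31.85)/2 × 2 = 72.58
  [2→8]: (31.85+15.22)/2 × 6 = 141.21
  [8→8.5]: (15.22+14.32)/2 × 0.5 = 7.385
  [8.5→11.5]: (14.32+9.90)/2 × 3 = 36.33
  [11.5→15.5]: (9.90+6.05)/2 × 4 = 31.9
  Sum = 289.405 µg/mL·h
IV tail: 6.05/0.123 = 49.187; AUC_iv,0→∞ = 289.405 + 49.187 = 338.592 µg/mL·h
Trapezoidal AUC_0→16.5 (oral solution):
  [0→2]: (0.00+45.08)/2 × 2 = 45.08
  [2→2.5]: (45.08+48.10)/2 × 0.5 = 23.295
  [2.5→8.5]: (48.10+32.73)/2 × 6 = 242.49
  [8.5→10.5]: (32.73+25.89)/2 × 2 = 58.62
  [10.5→14.5]: (25.89+15.93)/2 × 4 = 83.64
  [14.5→16.5]: (15.93+12.46)/2 × 2 = 28.39
  Sum = 481.515 µg/mL·h
oral solution tail: 12.46/0.123 = 101.301; AUC_ev,0→∞ = 481.515 + 101.301 = 582.816 µg/mL·h
F = (AUC_ev/D_ev)/(AUC_iv/D_iv) = (582.816/100)/(338.592/25) = 5.82816/13.54368 = 0.4303

F = 0.430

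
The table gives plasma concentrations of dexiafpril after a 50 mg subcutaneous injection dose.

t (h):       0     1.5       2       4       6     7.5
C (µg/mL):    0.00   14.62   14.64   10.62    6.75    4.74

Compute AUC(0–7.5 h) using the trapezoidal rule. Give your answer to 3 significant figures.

Trapezoidal AUC_0→7.5:
  [0→1.5]: (0.00+14.62)/2 × 1.5 = 10.965
  [1.5→2]: (14.62+14.64)/2 × 0.5 = 7.315
  [2→4]: (14.64+10.62)/2 × 2 = 25.26
  [4→6]: (10.62+6.75)/2 × 2 = 17.37
  [6→7.5]: (6.75+4.74)/2 × 1.5 = 8.6175
  Sum = 69.5275 µg/mL·h

AUC = 69.5 µg/mL·h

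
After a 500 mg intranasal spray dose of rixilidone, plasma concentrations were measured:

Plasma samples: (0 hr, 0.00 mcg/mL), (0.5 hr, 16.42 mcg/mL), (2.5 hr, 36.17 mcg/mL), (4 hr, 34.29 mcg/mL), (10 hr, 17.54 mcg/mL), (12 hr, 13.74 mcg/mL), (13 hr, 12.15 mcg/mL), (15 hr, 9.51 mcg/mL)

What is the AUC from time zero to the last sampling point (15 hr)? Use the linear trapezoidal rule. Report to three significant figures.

Trapezoidal AUC_0→15:
  [0→0.5]: (0.00+16.42)/2 × 0.5 = 4.105
  [0.5→2.5]: (16.42+36.17)/2 × 2 = 52.59
  [2.5→4]: (36.17+34.29)/2 × 1.5 = 52.845
  [4→10]: (34.29+17.54)/2 × 6 = 155.49
  [10→12]: (17.54+13.74)/2 × 2 = 31.28
  [12→13]: (13.74+12.15)/2 × 1 = 12.945
  [13→15]: (12.15+9.51)/2 × 2 = 21.66
  Sum = 330.915 mcg/mL·hr

AUC = 331 mcg/mL·hr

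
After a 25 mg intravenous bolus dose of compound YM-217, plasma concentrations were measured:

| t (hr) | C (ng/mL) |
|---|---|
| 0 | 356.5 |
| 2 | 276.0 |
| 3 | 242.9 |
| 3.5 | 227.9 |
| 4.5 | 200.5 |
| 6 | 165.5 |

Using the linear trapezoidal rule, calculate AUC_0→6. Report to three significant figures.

Trapezoidal AUC_0→6:
  [0→2]: (356.5+276.0)/2 × 2 = 632.5
  [2→3]: (276.0+242.9)/2 × 1 = 259.45
  [3→3.5]: (242.9+227.9)/2 × 0.5 = 117.7
  [3.5→4.5]: (227.9+200.5)/2 × 1 = 214.2
  [4.5→6]: (200.5+165.5)/2 × 1.5 = 274.5
  Sum = 1498.35 ng/mL·hr

AUC = 1500 ng/mL·hr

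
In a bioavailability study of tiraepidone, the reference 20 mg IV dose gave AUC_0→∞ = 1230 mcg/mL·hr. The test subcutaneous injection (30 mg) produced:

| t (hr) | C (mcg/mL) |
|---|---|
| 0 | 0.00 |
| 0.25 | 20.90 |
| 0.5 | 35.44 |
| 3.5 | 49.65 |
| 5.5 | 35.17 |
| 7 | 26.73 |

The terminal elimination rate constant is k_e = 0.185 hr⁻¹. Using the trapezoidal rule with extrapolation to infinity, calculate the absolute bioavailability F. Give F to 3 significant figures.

Trapezoidal AUC_0→7 (subcutaneous injection):
  [0→0.25]: (0.00+20.90)/2 × 0.25 = 2.6125
  [0.25→0.5]: (20.90+35.44)/2 × 0.25 = 7.0425
  [0.5→3.5]: (35.44+49.65)/2 × 3 = 127.635
  [3.5→5.5]: (49.65+35.17)/2 × 2 = 84.82
  [5.5→7]: (35.17+26.73)/2 × 1.5 = 46.425
  Sum = 268.535 mcg/mL·hr
Tail: C_last/k_e = 26.73/0.185 = 144.486
AUC_0→∞ (subcutaneous injection) = 268.535 + 144.486 = 413.021 mcg/mL·hr
F = (AUC_ev/D_ev)/(AUC_iv/D_iv) = (413.021/30)/(1230/20) = 13.7674/61.5 = 0.2239

F = 0.224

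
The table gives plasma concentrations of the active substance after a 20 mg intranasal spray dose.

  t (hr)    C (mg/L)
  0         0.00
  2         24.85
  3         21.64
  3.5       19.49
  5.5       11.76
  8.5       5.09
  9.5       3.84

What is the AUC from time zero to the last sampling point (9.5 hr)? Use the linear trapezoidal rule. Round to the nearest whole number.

AUC = 119 mg/L·hr

Trapezoidal AUC_0→9.5:
  [0→2]: (0.00+24.85)/2 × 2 = 24.85
  [2→3]: (24.85+21.64)/2 × 1 = 23.245
  [3→3.5]: (21.64+19.49)/2 × 0.5 = 10.2825
  [3.5→5.5]: (19.49+11.76)/2 × 2 = 31.25
  [5.5→8.5]: (11.76+5.09)/2 × 3 = 25.275
  [8.5→9.5]: (5.09+3.84)/2 × 1 = 4.465
  Sum = 119.3675 mg/L·hr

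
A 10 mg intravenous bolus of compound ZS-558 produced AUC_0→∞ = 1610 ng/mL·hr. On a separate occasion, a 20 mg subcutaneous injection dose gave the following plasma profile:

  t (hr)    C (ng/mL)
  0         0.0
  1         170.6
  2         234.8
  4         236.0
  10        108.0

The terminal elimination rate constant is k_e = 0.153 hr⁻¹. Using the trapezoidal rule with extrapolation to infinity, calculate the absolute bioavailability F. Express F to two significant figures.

F = 0.78

Trapezoidal AUC_0→10 (subcutaneous injection):
  [0→1]: (0.0+170.6)/2 × 1 = 85.3
  [1→2]: (170.6+234.8)/2 × 1 = 202.7
  [2→4]: (234.8+236.0)/2 × 2 = 470.8
  [4→10]: (236.0+108.0)/2 × 6 = 1032.0
  Sum = 1790.8 ng/mL·hr
Tail: C_last/k_e = 108.0/0.153 = 705.882
AUC_0→∞ (subcutaneous injection) = 1790.8 + 705.882 = 2496.682 ng/mL·hr
F = (AUC_ev/D_ev)/(AUC_iv/D_iv) = (2496.682/20)/(1610/10) = 124.8341/161 = 0.7754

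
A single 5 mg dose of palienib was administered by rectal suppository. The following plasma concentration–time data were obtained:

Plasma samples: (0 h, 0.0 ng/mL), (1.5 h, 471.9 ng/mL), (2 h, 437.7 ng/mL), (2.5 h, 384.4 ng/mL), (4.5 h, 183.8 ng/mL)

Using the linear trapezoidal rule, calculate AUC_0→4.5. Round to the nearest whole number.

AUC = 1355 ng/mL·h

Trapezoidal AUC_0→4.5:
  [0→1.5]: (0.0+471.9)/2 × 1.5 = 353.925
  [1.5→2]: (471.9+437.7)/2 × 0.5 = 227.4
  [2→2.5]: (437.7+384.4)/2 × 0.5 = 205.525
  [2.5→4.5]: (384.4+183.8)/2 × 2 = 568.2
  Sum = 1355.05 ng/mL·h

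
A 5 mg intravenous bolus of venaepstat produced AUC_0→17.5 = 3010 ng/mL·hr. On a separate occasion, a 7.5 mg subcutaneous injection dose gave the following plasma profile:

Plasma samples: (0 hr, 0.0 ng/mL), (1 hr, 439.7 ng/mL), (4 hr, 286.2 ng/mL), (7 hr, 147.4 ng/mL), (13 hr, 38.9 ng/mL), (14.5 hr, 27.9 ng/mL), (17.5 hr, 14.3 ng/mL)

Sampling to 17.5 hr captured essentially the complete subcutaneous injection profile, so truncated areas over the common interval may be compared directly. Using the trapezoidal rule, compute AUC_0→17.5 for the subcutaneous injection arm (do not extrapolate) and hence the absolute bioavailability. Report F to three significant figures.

Trapezoidal AUC_0→17.5 (subcutaneous injection):
  [0→1]: (0.0+439.7)/2 × 1 = 219.85
  [1→4]: (439.7+286.2)/2 × 3 = 1088.85
  [4→7]: (286.2+147.4)/2 × 3 = 650.4
  [7→13]: (147.4+38.9)/2 × 6 = 558.9
  [13→14.5]: (38.9+27.9)/2 × 1.5 = 50.1
  [14.5→17.5]: (27.9+14.3)/2 × 3 = 63.3
  Sum = 2631.4 ng/mL·hr
F = (AUC_ev/D_ev)/(AUC_iv/D_iv) = (2631.4/7.5)/(3010/5) = 350.853/602 = 0.5828

F = 0.583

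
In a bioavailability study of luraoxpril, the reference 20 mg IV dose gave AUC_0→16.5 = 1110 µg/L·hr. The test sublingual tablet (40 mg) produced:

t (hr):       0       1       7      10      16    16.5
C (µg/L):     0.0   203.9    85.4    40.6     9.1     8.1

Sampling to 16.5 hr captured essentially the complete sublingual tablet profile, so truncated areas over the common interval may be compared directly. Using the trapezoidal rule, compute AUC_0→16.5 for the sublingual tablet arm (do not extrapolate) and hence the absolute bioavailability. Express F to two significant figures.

Trapezoidal AUC_0→16.5 (sublingual tablet):
  [0→1]: (0.0+203.9)/2 × 1 = 101.95
  [1→7]: (203.9+85.4)/2 × 6 = 867.9
  [7→10]: (85.4+40.6)/2 × 3 = 189.0
  [10→16]: (40.6+9.1)/2 × 6 = 149.1
  [16→16.5]: (9.1+8.1)/2 × 0.5 = 4.3
  Sum = 1312.25 µg/L·hr
F = (AUC_ev/D_ev)/(AUC_iv/D_iv) = (1312.25/40)/(1110/20) = 32.80625/55.5 = 0.5911

F = 0.59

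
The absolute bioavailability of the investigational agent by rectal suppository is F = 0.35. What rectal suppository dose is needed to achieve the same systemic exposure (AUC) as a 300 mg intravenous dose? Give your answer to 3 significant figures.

For equal systemic exposure: F × D_ev = D_iv
D_ev = D_iv / F = 300 / 0.35 = 857.143 mg

D_rectal = 857 mg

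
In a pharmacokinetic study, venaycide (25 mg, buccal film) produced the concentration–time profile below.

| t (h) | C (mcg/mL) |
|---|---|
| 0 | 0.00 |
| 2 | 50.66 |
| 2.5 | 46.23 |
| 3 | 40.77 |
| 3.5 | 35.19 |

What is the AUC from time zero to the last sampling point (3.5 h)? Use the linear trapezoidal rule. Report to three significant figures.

AUC = 116 mcg/mL·h

Trapezoidal AUC_0→3.5:
  [0→2]: (0.00+50.66)/2 × 2 = 50.66
  [2→2.5]: (50.66+46.23)/2 × 0.5 = 24.2225
  [2.5→3]: (46.23+40.77)/2 × 0.5 = 21.75
  [3→3.5]: (40.77+35.19)/2 × 0.5 = 18.99
  Sum = 115.6225 mcg/mL·h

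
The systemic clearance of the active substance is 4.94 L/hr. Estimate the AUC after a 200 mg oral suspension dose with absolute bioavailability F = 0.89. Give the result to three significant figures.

AUC = 36.0 mg/L·hr

AUC_0→∞ = F × Dose / CL
        = 0.89 × 200 / 4.94 = 36.0324 mg/L·hr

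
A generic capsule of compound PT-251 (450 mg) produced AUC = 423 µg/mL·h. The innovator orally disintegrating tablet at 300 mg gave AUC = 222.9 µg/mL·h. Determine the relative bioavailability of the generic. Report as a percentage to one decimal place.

F_rel = 126.5%

F_rel = (AUC_test/D_test) / (AUC_ref/D_ref)
      = (423/450) / (222.9/300)
      = 0.94 / 0.743 = 1.2651 = 126.51%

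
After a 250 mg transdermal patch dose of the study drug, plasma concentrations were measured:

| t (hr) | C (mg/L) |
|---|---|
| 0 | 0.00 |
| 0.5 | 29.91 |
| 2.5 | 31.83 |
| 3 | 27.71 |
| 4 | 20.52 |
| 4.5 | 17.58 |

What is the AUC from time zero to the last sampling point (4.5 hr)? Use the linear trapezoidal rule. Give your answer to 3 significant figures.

AUC = 118 mg/L·hr

Trapezoidal AUC_0→4.5:
  [0→0.5]: (0.00+29.91)/2 × 0.5 = 7.4775
  [0.5→2.5]: (29.91+31.83)/2 × 2 = 61.74
  [2.5→3]: (31.83+27.71)/2 × 0.5 = 14.885
  [3→4]: (27.71+20.52)/2 × 1 = 24.115
  [4→4.5]: (20.52+17.58)/2 × 0.5 = 9.525
  Sum = 117.7425 mg/L·hr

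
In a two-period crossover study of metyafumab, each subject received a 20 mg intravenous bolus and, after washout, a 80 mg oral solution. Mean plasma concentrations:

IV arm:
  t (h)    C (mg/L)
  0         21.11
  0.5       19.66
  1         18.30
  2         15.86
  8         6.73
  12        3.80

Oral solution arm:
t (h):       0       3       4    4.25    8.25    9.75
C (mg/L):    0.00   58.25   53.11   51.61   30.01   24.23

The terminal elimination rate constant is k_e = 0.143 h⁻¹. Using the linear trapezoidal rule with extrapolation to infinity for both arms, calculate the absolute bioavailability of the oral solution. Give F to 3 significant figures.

Trapezoidal AUC_0→12 (IV):
  [0→0.5]: (21.11+19.66)/2 × 0.5 = 10.1925
  [0.5→1]: (19.66+18.30)/2 × 0.5 = 9.49
  [1→2]: (18.30+15.86)/2 × 1 = 17.08
  [2→8]: (15.86+6.73)/2 × 6 = 67.77
  [8→12]: (6.73+3.80)/2 × 4 = 21.06
  Sum = 125.5925 mg/L·h
IV tail: 3.80/0.143 = 26.573; AUC_iv,0→∞ = 125.5925 + 26.573 = 152.1655 mg/L·h
Trapezoidal AUC_0→9.75 (oral solution):
  [0→3]: (0.00+58.25)/2 × 3 = 87.375
  [3→4]: (58.25+53.11)/2 × 1 = 55.68
  [4→4.25]: (53.11+51.61)/2 × 0.25 = 13.09
  [4.25→8.25]: (51.61+30.01)/2 × 4 = 163.24
  [8.25→9.75]: (30.01+24.23)/2 × 1.5 = 40.68
  Sum = 360.065 mg/L·h
oral solution tail: 24.23/0.143 = 169.441; AUC_ev,0→∞ = 360.065 + 169.441 = 529.506 mg/L·h
F = (AUC_ev/D_ev)/(AUC_iv/D_iv) = (529.506/80)/(152.1655/20) = 6.618825/7.608275 = 0.8700

F = 0.870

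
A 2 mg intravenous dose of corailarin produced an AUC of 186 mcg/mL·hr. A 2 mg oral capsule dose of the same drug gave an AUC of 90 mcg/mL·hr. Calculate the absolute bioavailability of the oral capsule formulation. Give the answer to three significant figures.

F = (AUC_ev / D_ev) / (AUC_iv / D_iv)
  = (90/2) / (186/2)
  = 45 / 93 = 0.4839

F = 0.484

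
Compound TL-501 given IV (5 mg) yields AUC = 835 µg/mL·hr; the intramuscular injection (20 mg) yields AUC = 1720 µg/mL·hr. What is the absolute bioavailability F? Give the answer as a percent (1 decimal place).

F = 51.5%

F = (AUC_ev / D_ev) / (AUC_iv / D_iv)
  = (1720/20) / (835/5)
  = 86 / 167 = 0.5150
  = 51.50%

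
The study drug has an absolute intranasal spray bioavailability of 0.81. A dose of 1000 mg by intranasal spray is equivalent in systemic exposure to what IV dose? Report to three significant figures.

D_iv = 810 mg

Systemic exposure from an extravascular dose = F × D_ev, so the equivalent IV dose is F × D_ev.
D_iv = F × D_ev = 0.81 × 1000 = 810 mg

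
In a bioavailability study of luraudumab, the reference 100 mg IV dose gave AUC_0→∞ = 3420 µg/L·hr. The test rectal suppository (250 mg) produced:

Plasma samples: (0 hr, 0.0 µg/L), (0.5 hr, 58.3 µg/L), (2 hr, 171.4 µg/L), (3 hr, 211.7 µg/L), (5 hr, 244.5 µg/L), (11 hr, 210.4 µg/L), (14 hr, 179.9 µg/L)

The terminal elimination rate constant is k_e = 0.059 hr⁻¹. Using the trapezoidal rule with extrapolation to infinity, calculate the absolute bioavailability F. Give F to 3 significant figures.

F = 0.682

Trapezoidal AUC_0→14 (rectal suppository):
  [0→0.5]: (0.0+58.3)/2 × 0.5 = 14.575
  [0.5→2]: (58.3+171.4)/2 × 1.5 = 172.275
  [2→3]: (171.4+211.7)/2 × 1 = 191.55
  [3→5]: (211.7+244.5)/2 × 2 = 456.2
  [5→11]: (244.5+210.4)/2 × 6 = 1364.7
  [11→14]: (210.4+179.9)/2 × 3 = 585.45
  Sum = 2784.75 µg/L·hr
Tail: C_last/k_e = 179.9/0.059 = 3049.153
AUC_0→∞ (rectal suppository) = 2784.75 + 3049.153 = 5833.903 µg/L·hr
F = (AUC_ev/D_ev)/(AUC_iv/D_iv) = (5833.903/250)/(3420/100) = 23.335612/34.2 = 0.6823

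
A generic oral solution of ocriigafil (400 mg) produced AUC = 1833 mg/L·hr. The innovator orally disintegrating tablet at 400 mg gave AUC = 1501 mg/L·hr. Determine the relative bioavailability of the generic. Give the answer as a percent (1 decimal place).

F_rel = 122.1%

F_rel = (AUC_test/D_test) / (AUC_ref/D_ref)
      = (1833/400) / (1501/400)
      = 4.5825 / 3.7525 = 1.2212 = 122.12%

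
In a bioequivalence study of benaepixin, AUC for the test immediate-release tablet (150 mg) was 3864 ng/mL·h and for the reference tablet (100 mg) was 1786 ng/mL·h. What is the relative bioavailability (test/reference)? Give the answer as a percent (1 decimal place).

F_rel = (AUC_test/D_test) / (AUC_ref/D_ref)
      = (3864/150) / (1786/100)
      = 25.76 / 17.86 = 1.4423 = 144.23%

F_rel = 144.2%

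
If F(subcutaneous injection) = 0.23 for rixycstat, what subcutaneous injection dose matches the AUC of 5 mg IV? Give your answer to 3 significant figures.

D_subcutaneous = 21.7 mg

For equal systemic exposure: F × D_ev = D_iv
D_ev = D_iv / F = 5 / 0.23 = 21.7391 mg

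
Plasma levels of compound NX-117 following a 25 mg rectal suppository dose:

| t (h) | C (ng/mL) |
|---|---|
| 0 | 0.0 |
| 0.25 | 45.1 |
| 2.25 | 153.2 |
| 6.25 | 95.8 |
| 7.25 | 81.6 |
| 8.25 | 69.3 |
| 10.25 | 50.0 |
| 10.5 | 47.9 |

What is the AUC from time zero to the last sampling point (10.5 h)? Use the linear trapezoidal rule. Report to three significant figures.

Trapezoidal AUC_0→10.5:
  [0→0.25]: (0.0+45.1)/2 × 0.25 = 5.6375
  [0.25→2.25]: (45.1+153.2)/2 × 2 = 198.3
  [2.25→6.25]: (153.2+95.8)/2 × 4 = 498.0
  [6.25→7.25]: (95.8+81.6)/2 × 1 = 88.7
  [7.25→8.25]: (81.6+69.3)/2 × 1 = 75.45
  [8.25→10.25]: (69.3+50.0)/2 × 2 = 119.3
  [10.25→10.5]: (50.0+47.9)/2 × 0.25 = 12.2375
  Sum = 997.625 ng/mL·h

AUC = 998 ng/mL·h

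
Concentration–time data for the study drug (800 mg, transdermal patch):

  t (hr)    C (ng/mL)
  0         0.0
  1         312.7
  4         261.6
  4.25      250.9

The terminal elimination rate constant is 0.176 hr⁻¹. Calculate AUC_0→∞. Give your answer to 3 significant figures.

Trapezoidal AUC_0→4.25:
  [0→1]: (0.0+312.7)/2 × 1 = 156.35
  [1→4]: (312.7+261.6)/2 × 3 = 861.45
  [4→4.25]: (261.6+250.9)/2 × 0.25 = 64.0625
  Sum = 1081.8625 ng/mL·hr
Extrapolated tail: C_last / k_e = 250.9 / 0.176 = 1425.568
AUC_0→∞ = 1081.8625 + 1425.568 = 2507.4305 ng/mL·hr

AUC = 2510 ng/mL·hr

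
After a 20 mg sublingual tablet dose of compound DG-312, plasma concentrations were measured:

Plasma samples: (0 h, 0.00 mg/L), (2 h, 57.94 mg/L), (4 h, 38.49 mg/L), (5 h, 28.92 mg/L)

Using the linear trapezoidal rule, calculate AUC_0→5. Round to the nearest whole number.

AUC = 188 mg/L·h

Trapezoidal AUC_0→5:
  [0→2]: (0.00+57.94)/2 × 2 = 57.94
  [2→4]: (57.94+38.49)/2 × 2 = 96.43
  [4→5]: (38.49+28.92)/2 × 1 = 33.705
  Sum = 188.075 mg/L·h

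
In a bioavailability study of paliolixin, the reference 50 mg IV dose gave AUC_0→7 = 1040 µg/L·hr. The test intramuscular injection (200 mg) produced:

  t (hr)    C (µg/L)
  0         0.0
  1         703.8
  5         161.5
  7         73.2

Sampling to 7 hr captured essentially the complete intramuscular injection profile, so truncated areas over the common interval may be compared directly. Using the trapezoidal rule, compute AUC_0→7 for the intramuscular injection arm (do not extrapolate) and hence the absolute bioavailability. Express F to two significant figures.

Trapezoidal AUC_0→7 (intramuscular injection):
  [0→1]: (0.0+703.8)/2 × 1 = 351.9
  [1→5]: (703.8+161.5)/2 × 4 = 1730.6
  [5→7]: (161.5+73.2)/2 × 2 = 234.7
  Sum = 2317.2 µg/L·hr
F = (AUC_ev/D_ev)/(AUC_iv/D_iv) = (2317.2/200)/(1040/50) = 11.586/20.8 = 0.5570

F = 0.56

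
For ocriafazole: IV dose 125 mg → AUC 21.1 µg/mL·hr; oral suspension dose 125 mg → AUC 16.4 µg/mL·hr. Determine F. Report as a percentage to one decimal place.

F = 77.7%

F = (AUC_ev / D_ev) / (AUC_iv / D_iv)
  = (16.4/125) / (21.1/125)
  = 0.1312 / 0.1688 = 0.7773
  = 77.73%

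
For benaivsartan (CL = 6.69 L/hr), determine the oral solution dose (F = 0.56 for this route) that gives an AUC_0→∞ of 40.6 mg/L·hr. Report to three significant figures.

Dose = CL × AUC_0→∞ / F
     = 6.69 × 40.6 / 0.56 = 485.025 mg

Dose = 485 mg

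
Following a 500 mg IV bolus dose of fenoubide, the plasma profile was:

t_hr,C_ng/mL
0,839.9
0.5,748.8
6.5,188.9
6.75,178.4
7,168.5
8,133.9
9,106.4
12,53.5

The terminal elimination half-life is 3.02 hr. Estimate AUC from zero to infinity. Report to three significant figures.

AUC = 4040 ng/mL·hr

Trapezoidal AUC_0→12:
  [0→0.5]: (839.9+748.8)/2 × 0.5 = 397.175
  [0.5→6.5]: (748.8+188.9)/2 × 6 = 2813.1
  [6.5→6.75]: (188.9+178.4)/2 × 0.25 = 45.9125
  [6.75→7]: (178.4+168.5)/2 × 0.25 = 43.3625
  [7→8]: (168.5+133.9)/2 × 1 = 151.2
  [8→9]: (133.9+106.4)/2 × 1 = 120.15
  [9→12]: (106.4+53.5)/2 × 3 = 239.85
  Sum = 3810.75 ng/mL·hr
k_e = ln2 / t½ = 0.693147 / 3.02 = 0.2295 hr^-1
Extrapolated tail: C_last / k_e = 53.5 / 0.2295 = 233.115
AUC_0→∞ = 3810.75 + 233.115 = 4043.865 ng/mL·hr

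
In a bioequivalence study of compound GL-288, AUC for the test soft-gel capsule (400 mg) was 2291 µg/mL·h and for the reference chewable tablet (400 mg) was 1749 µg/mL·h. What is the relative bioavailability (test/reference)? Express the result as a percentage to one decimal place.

F_rel = (AUC_test/D_test) / (AUC_ref/D_ref)
      = (2291/400) / (1749/400)
      = 5.7275 / 4.3725 = 1.3099 = 130.99%

F_rel = 131.0%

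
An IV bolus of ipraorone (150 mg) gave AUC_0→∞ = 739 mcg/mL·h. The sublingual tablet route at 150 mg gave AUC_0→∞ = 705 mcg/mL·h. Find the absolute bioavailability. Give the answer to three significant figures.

F = 0.954

F = (AUC_ev / D_ev) / (AUC_iv / D_iv)
  = (705/150) / (739/150)
  = 4.7 / 4.92667 = 0.9540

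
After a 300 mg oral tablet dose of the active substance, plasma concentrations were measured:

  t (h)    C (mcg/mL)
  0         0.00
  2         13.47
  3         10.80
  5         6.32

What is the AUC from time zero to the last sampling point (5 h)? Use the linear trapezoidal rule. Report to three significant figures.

AUC = 42.7 mcg/mL·h

Trapezoidal AUC_0→5:
  [0→2]: (0.00+13.47)/2 × 2 = 13.47
  [2→3]: (13.47+10.80)/2 × 1 = 12.135
  [3→5]: (10.80+6.32)/2 × 2 = 17.12
  Sum = 42.725 mcg/mL·h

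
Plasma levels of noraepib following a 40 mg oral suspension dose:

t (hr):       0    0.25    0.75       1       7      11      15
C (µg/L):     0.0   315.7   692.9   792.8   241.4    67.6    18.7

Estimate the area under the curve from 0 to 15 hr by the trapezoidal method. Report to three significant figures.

AUC = 4370 µg/L·hr

Trapezoidal AUC_0→15:
  [0→0.25]: (0.0+315.7)/2 × 0.25 = 39.4625
  [0.25→0.75]: (315.7+692.9)/2 × 0.5 = 252.15
  [0.75→1]: (692.9+792.8)/2 × 0.25 = 185.7125
  [1→7]: (792.8+241.4)/2 × 6 = 3102.6
  [7→11]: (241.4+67.6)/2 × 4 = 618.0
  [11→15]: (67.6+18.7)/2 × 4 = 172.6
  Sum = 4370.525 µg/L·hr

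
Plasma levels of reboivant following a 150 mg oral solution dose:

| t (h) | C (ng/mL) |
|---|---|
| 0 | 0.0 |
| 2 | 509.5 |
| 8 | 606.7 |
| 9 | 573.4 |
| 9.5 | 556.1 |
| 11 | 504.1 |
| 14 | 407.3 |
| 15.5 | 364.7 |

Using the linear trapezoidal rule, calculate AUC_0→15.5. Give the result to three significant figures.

Trapezoidal AUC_0→15.5:
  [0→2]: (0.0+509.5)/2 × 2 = 509.5
  [2→8]: (509.5+606.7)/2 × 6 = 3348.6
  [8→9]: (606.7+573.4)/2 × 1 = 590.05
  [9→9.5]: (573.4+556.1)/2 × 0.5 = 282.375
  [9.5→11]: (556.1+504.1)/2 × 1.5 = 795.15
  [11→14]: (504.1+407.3)/2 × 3 = 1367.1
  [14→15.5]: (407.3+364.7)/2 × 1.5 = 579.0
  Sum = 7471.775 ng/mL·h

AUC = 7470 ng/mL·h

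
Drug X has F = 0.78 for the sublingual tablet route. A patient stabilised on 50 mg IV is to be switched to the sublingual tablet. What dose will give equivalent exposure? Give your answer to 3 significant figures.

For equal systemic exposure: F × D_ev = D_iv
D_ev = D_iv / F = 50 / 0.78 = 64.1026 mg

D_sublingual = 64.1 mg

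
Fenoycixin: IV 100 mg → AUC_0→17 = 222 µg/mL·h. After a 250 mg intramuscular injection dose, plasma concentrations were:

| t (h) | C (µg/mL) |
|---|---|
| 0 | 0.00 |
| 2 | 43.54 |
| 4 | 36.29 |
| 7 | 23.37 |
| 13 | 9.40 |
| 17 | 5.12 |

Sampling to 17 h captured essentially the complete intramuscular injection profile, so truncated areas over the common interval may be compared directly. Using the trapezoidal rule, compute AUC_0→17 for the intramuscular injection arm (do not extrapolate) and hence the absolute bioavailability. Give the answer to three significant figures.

Trapezoidal AUC_0→17 (intramuscular injection):
  [0→2]: (0.00+43.54)/2 × 2 = 43.54
  [2→4]: (43.54+36.29)/2 × 2 = 79.83
  [4→7]: (36.29+23.37)/2 × 3 = 89.49
  [7→13]: (23.37+9.40)/2 × 6 = 98.31
  [13→17]: (9.40+5.12)/2 × 4 = 29.04
  Sum = 340.21 µg/mL·h
F = (AUC_ev/D_ev)/(AUC_iv/D_iv) = (340.21/250)/(222/100) = 1.36084/2.22 = 0.6130

F = 0.613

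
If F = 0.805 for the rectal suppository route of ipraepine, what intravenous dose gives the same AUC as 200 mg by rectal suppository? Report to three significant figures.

Systemic exposure from an extravascular dose = F × D_ev, so the equivalent IV dose is F × D_ev.
D_iv = F × D_ev = 0.805 × 200 = 161 mg

D_iv = 161 mg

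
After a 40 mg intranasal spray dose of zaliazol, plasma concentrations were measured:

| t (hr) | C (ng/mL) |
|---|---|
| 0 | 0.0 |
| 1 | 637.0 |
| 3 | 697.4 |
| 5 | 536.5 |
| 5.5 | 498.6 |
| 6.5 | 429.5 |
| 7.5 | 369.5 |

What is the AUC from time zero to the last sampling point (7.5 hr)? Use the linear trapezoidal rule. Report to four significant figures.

Trapezoidal AUC_0→7.5:
  [0→1]: (0.0+637.0)/2 × 1 = 318.5
  [1→3]: (637.0+697.4)/2 × 2 = 1334.4
  [3→5]: (697.4+536.5)/2 × 2 = 1233.9
  [5→5.5]: (536.5+498.6)/2 × 0.5 = 258.775
  [5.5→6.5]: (498.6+429.5)/2 × 1 = 464.05
  [6.5→7.5]: (429.5+369.5)/2 × 1 = 399.5
  Sum = 4009.125 ng/mL·hr

AUC = 4009 ng/mL·hr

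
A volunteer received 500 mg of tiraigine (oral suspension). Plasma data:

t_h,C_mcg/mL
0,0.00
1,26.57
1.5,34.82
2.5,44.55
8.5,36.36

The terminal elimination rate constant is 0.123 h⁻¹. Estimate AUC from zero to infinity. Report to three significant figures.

Trapezoidal AUC_0→8.5:
  [0→1]: (0.00+26.57)/2 × 1 = 13.285
  [1→1.5]: (26.57+34.82)/2 × 0.5 = 15.3475
  [1.5→2.5]: (34.82+44.55)/2 × 1 = 39.685
  [2.5→8.5]: (44.55+36.36)/2 × 6 = 242.73
  Sum = 311.0475 mcg/mL·h
Extrapolated tail: C_last / k_e = 36.36 / 0.123 = 295.610
AUC_0→∞ = 311.0475 + 295.610 = 606.6575 mcg/mL·h

AUC = 607 mcg/mL·h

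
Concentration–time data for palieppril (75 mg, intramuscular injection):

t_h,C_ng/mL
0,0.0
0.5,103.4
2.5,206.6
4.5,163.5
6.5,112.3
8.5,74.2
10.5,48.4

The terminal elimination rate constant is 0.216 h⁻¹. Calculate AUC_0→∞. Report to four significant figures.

AUC = 1515 ng/mL·h

Trapezoidal AUC_0→10.5:
  [0→0.5]: (0.0+103.4)/2 × 0.5 = 25.85
  [0.5→2.5]: (103.4+206.6)/2 × 2 = 310.0
  [2.5→4.5]: (206.6+163.5)/2 × 2 = 370.1
  [4.5→6.5]: (163.5+112.3)/2 × 2 = 275.8
  [6.5→8.5]: (112.3+74.2)/2 × 2 = 186.5
  [8.5→10.5]: (74.2+48.4)/2 × 2 = 122.6
  Sum = 1290.85 ng/mL·h
Extrapolated tail: C_last / k_e = 48.4 / 0.216 = 224.074
AUC_0→∞ = 1290.85 + 224.074 = 1514.924 ng/mL·h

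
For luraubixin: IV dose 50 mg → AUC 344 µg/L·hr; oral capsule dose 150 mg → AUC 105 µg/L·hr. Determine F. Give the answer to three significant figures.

F = 0.102

F = (AUC_ev / D_ev) / (AUC_iv / D_iv)
  = (105/150) / (344/50)
  = 0.7 / 6.88 = 0.1017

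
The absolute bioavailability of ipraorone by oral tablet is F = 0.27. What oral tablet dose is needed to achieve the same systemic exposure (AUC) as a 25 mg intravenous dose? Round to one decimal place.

For equal systemic exposure: F × D_ev = D_iv
D_ev = D_iv / F = 25 / 0.27 = 92.5926 mg

D_oral = 92.6 mg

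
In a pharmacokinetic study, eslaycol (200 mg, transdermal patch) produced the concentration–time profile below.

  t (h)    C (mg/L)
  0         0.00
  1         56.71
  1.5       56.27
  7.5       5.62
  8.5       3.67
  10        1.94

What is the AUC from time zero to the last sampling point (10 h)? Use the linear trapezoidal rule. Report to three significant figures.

Trapezoidal AUC_0→10:
  [0→1]: (0.00+56.71)/2 × 1 = 28.355
  [1→1.5]: (56.71+56.27)/2 × 0.5 = 28.245
  [1.5→7.5]: (56.27+5.62)/2 × 6 = 185.67
  [7.5→8.5]: (5.62+3.67)/2 × 1 = 4.645
  [8.5→10]: (3.67+1.94)/2 × 1.5 = 4.2075
  Sum = 251.1225 mg/L·h

AUC = 251 mg/L·h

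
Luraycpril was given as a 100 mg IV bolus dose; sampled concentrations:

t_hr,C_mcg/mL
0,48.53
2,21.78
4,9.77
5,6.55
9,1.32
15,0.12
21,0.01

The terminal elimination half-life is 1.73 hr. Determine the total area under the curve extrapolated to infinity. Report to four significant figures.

AUC = 130.5 mcg/mL·hr

Trapezoidal AUC_0→21:
  [0→2]: (48.53+21.78)/2 × 2 = 70.31
  [2→4]: (21.78+9.77)/2 × 2 = 31.55
  [4→5]: (9.77+6.55)/2 × 1 = 8.16
  [5→9]: (6.55+1.32)/2 × 4 = 15.74
  [9→15]: (1.32+0.12)/2 × 6 = 4.32
  [15→21]: (0.12+0.01)/2 × 6 = 0.39
  Sum = 130.47 mcg/mL·hr
k_e = ln2 / t½ = 0.693147 / 1.73 = 0.4007 hr^-1
Extrapolated tail: C_last / k_e = 0.01 / 0.4007 = 0.025
AUC_0→∞ = 130.47 + 0.025 = 130.495 mcg/mL·hr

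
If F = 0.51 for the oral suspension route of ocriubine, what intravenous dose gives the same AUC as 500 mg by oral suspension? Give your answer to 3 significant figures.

Systemic exposure from an extravascular dose = F × D_ev, so the equivalent IV dose is F × D_ev.
D_iv = F × D_ev = 0.51 × 500 = 255 mg

D_iv = 255 mg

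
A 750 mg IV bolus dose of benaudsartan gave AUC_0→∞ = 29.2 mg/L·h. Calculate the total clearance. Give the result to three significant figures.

CL = 25.7 L/h

CL = Dose_iv / AUC_0→∞
   = 750 / 29.2 = 25.6849 L/h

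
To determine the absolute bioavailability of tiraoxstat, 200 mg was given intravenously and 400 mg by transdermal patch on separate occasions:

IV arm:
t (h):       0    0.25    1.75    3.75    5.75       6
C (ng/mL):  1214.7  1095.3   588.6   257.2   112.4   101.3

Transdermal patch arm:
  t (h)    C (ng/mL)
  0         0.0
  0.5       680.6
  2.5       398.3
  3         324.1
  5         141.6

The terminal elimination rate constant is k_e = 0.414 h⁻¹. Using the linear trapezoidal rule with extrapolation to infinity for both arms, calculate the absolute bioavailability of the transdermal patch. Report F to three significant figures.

Trapezoidal AUC_0→6 (IV):
  [0→0.25]: (1214.7+1095.3)/2 × 0.25 = 288.75
  [0.25→1.75]: (1095.3+588.6)/2 × 1.5 = 1262.925
  [1.75→3.75]: (588.6+257.2)/2 × 2 = 845.8
  [3.75→5.75]: (257.2+112.4)/2 × 2 = 369.6
  [5.75→6]: (112.4+101.3)/2 × 0.25 = 26.7125
  Sum = 2793.7875 ng/mL·h
IV tail: 101.3/0.414 = 244.686; AUC_iv,0→∞ = 2793.7875 + 244.686 = 3038.4735 ng/mL·h
Trapezoidal AUC_0→5 (transdermal patch):
  [0→0.5]: (0.0+680.6)/2 × 0.5 = 170.15
  [0.5→2.5]: (680.6+398.3)/2 × 2 = 1078.9
  [2.5→3]: (398.3+324.1)/2 × 0.5 = 180.6
  [3→5]: (324.1+141.6)/2 × 2 = 465.7
  Sum = 1895.35 ng/mL·h
transdermal patch tail: 141.6/0.414 = 342.029; AUC_ev,0→∞ = 1895.35 + 342.029 = 2237.379 ng/mL·h
F = (AUC_ev/D_ev)/(AUC_iv/D_iv) = (2237.379/400)/(3038.4735/200) = 5.5934475/15.1924 = 0.3682

F = 0.368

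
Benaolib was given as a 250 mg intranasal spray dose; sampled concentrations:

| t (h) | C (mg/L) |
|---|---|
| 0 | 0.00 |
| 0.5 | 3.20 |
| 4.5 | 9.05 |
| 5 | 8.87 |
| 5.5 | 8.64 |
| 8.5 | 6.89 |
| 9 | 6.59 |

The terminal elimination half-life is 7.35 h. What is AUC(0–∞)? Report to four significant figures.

Trapezoidal AUC_0→9:
  [0→0.5]: (0.00+3.20)/2 × 0.5 = 0.8
  [0.5→4.5]: (3.20+9.05)/2 × 4 = 24.5
  [4.5→5]: (9.05+8.87)/2 × 0.5 = 4.48
  [5→5.5]: (8.87+8.64)/2 × 0.5 = 4.3775
  [5.5→8.5]: (8.64+6.89)/2 × 3 = 23.295
  [8.5→9]: (6.89+6.59)/2 × 0.5 = 3.37
  Sum = 60.8225 mg/L·h
k_e = ln2 / t½ = 0.693147 / 7.35 = 0.0943 h^-1
Extrapolated tail: C_last / k_e = 6.59 / 0.0943 = 69.883
AUC_0→∞ = 60.8225 + 69.883 = 130.7055 mg/L·h

AUC = 130.7 mg/L·h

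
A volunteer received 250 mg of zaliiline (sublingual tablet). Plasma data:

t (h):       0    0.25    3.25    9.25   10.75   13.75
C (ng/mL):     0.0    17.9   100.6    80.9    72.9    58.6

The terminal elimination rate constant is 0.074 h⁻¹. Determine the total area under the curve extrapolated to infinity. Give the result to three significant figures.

AUC = 1830 ng/mL·h

Trapezoidal AUC_0→13.75:
  [0→0.25]: (0.0+17.9)/2 × 0.25 = 2.2375
  [0.25→3.25]: (17.9+100.6)/2 × 3 = 177.75
  [3.25→9.25]: (100.6+80.9)/2 × 6 = 544.5
  [9.25→10.75]: (80.9+72.9)/2 × 1.5 = 115.35
  [10.75→13.75]: (72.9+58.6)/2 × 3 = 197.25
  Sum = 1037.0875 ng/mL·h
Extrapolated tail: C_last / k_e = 58.6 / 0.074 = 791.892
AUC_0→∞ = 1037.0875 + 791.892 = 1828.9795 ng/mL·h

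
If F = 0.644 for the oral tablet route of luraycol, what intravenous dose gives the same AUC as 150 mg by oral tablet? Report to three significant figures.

D_iv = 96.6 mg

Systemic exposure from an extravascular dose = F × D_ev, so the equivalent IV dose is F × D_ev.
D_iv = F × D_ev = 0.644 × 150 = 96.6 mg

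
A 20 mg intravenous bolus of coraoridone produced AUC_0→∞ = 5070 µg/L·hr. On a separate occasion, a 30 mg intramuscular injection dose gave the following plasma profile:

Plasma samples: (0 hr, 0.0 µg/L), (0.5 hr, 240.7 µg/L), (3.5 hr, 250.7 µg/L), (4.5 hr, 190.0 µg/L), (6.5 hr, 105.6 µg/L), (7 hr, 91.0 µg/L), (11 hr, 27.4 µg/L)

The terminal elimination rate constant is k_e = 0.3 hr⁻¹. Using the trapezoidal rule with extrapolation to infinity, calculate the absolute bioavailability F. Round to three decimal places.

F = 0.222

Trapezoidal AUC_0→11 (intramuscular injection):
  [0→0.5]: (0.0+240.7)/2 × 0.5 = 60.175
  [0.5→3.5]: (240.7+250.7)/2 × 3 = 737.1
  [3.5→4.5]: (250.7+190.0)/2 × 1 = 220.35
  [4.5→6.5]: (190.0+105.6)/2 × 2 = 295.6
  [6.5→7]: (105.6+91.0)/2 × 0.5 = 49.15
  [7→11]: (91.0+27.4)/2 × 4 = 236.8
  Sum = 1599.175 µg/L·hr
Tail: C_last/k_e = 27.4/0.3 = 91.333
AUC_0→∞ (intramuscular injection) = 1599.175 + 91.333 = 1690.508 µg/L·hr
F = (AUC_ev/D_ev)/(AUC_iv/D_iv) = (1690.508/30)/(5070/20) = 56.3503/253.5 = 0.2223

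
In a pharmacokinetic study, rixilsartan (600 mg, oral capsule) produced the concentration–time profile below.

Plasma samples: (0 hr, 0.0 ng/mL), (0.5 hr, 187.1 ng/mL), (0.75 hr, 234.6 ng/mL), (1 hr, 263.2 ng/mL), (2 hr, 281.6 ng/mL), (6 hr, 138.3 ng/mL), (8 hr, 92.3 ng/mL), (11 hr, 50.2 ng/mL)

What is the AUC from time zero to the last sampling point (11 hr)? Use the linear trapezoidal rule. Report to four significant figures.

AUC = 1718 ng/mL·hr

Trapezoidal AUC_0→11:
  [0→0.5]: (0.0+187.1)/2 × 0.5 = 46.775
  [0.5→0.75]: (187.1+234.6)/2 × 0.25 = 52.7125
  [0.75→1]: (234.6+263.2)/2 × 0.25 = 62.225
  [1→2]: (263.2+281.6)/2 × 1 = 272.4
  [2→6]: (281.6+138.3)/2 × 4 = 839.8
  [6→8]: (138.3+92.3)/2 × 2 = 230.6
  [8→11]: (92.3+50.2)/2 × 3 = 213.75
  Sum = 1718.2625 ng/mL·hr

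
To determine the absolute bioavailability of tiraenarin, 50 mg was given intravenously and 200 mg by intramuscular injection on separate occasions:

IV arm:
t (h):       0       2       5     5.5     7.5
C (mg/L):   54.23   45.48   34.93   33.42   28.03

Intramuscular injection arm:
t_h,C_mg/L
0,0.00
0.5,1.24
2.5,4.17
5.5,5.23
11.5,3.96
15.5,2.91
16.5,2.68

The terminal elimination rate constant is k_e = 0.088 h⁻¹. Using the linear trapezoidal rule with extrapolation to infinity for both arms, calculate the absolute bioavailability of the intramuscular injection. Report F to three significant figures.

Trapezoidal AUC_0→7.5 (IV):
  [0→2]: (54.23+45.48)/2 × 2 = 99.71
  [2→5]: (45.48+34.93)/2 × 3 = 120.615
  [5→5.5]: (34.93+33.42)/2 × 0.5 = 17.0875
  [5.5→7.5]: (33.42+28.03)/2 × 2 = 61.45
  Sum = 298.8625 mg/L·h
IV tail: 28.03/0.088 = 318.523; AUC_iv,0→∞ = 298.8625 + 318.523 = 617.3855 mg/L·h
Trapezoidal AUC_0→16.5 (intramuscular injection):
  [0→0.5]: (0.00+1.24)/2 × 0.5 = 0.31
  [0.5→2.5]: (1.24+4.17)/2 × 2 = 5.41
  [2.5→5.5]: (4.17+5.23)/2 × 3 = 14.1
  [5.5→11.5]: (5.23+3.96)/2 × 6 = 27.57
  [11.5→15.5]: (3.96+2.91)/2 × 4 = 13.74
  [15.5→16.5]: (2.91+2.68)/2 × 1 = 2.795
  Sum = 63.925 mg/L·h
intramuscular injection tail: 2.68/0.088 = 30.455; AUC_ev,0→∞ = 63.925 + 30.455 = 94.38 mg/L·h
F = (AUC_ev/D_ev)/(AUC_iv/D_iv) = (94.38/200)/(617.3855/50) = 0.4719/12.34771 = 0.0382

F = 0.0382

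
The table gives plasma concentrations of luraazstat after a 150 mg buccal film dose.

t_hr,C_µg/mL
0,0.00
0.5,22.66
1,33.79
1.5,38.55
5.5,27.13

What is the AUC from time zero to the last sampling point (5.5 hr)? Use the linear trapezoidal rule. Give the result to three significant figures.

Trapezoidal AUC_0→5.5:
  [0→0.5]: (0.00+22.66)/2 × 0.5 = 5.665
  [0.5→1]: (22.66+33.79)/2 × 0.5 = 14.1125
  [1→1.5]: (33.79+38.55)/2 × 0.5 = 18.085
  [1.5→5.5]: (38.55+27.13)/2 × 4 = 131.36
  Sum = 169.2225 µg/mL·hr

AUC = 169 µg/mL·hr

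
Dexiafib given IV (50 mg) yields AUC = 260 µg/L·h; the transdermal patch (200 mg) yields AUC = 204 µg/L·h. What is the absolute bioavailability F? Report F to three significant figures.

F = 0.196

F = (AUC_ev / D_ev) / (AUC_iv / D_iv)
  = (204/200) / (260/50)
  = 1.02 / 5.2 = 0.1962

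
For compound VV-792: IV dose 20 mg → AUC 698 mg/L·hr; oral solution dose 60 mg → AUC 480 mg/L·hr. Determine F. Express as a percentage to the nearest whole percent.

F = (AUC_ev / D_ev) / (AUC_iv / D_iv)
  = (480/60) / (698/20)
  = 8 / 34.9 = 0.2292
  = 22.92%

F = 23%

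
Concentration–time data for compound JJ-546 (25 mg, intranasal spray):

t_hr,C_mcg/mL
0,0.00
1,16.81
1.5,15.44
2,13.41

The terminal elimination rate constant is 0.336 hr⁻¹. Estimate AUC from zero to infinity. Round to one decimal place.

AUC = 63.6 mcg/mL·hr

Trapezoidal AUC_0→2:
  [0→1]: (0.00+16.81)/2 × 1 = 8.405
  [1→1.5]: (16.81+15.44)/2 × 0.5 = 8.0625
  [1.5→2]: (15.44+13.41)/2 × 0.5 = 7.2125
  Sum = 23.68 mcg/mL·hr
Extrapolated tail: C_last / k_e = 13.41 / 0.336 = 39.911
AUC_0→∞ = 23.68 + 39.911 = 63.591 mcg/mL·hr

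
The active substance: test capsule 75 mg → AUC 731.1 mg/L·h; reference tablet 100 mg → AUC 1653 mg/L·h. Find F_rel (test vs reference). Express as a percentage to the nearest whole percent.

F_rel = 59%

F_rel = (AUC_test/D_test) / (AUC_ref/D_ref)
      = (731.1/75) / (1653/100)
      = 9.748 / 16.53 = 0.5897 = 58.97%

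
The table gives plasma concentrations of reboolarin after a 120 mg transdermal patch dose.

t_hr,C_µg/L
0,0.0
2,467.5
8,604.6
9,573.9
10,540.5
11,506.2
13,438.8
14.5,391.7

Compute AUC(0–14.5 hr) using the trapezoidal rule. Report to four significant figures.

AUC = 6921 µg/L·hr

Trapezoidal AUC_0→14.5:
  [0→2]: (0.0+467.5)/2 × 2 = 467.5
  [2→8]: (467.5+604.6)/2 × 6 = 3216.3
  [8→9]: (604.6+573.9)/2 × 1 = 589.25
  [9→10]: (573.9+540.5)/2 × 1 = 557.2
  [10→11]: (540.5+506.2)/2 × 1 = 523.35
  [11→13]: (506.2+438.8)/2 × 2 = 945.0
  [13→14.5]: (438.8+391.7)/2 × 1.5 = 622.875
  Sum = 6921.475 µg/L·hr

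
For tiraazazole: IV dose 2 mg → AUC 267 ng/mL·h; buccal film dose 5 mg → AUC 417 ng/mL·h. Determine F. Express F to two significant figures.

F = (AUC_ev / D_ev) / (AUC_iv / D_iv)
  = (417/5) / (267/2)
  = 83.4 / 133.5 = 0.6247

F = 0.62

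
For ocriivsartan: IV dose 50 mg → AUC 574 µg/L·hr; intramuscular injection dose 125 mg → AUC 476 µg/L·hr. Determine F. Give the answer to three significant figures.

F = 0.332

F = (AUC_ev / D_ev) / (AUC_iv / D_iv)
  = (476/125) / (574/50)
  = 3.808 / 11.48 = 0.3317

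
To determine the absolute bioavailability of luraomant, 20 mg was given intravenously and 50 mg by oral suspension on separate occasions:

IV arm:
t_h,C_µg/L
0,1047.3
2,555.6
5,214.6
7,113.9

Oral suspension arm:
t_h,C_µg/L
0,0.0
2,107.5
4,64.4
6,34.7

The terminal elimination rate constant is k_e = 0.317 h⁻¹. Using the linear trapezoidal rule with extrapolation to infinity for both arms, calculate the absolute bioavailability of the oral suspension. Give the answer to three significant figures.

Trapezoidal AUC_0→7 (IV):
  [0→2]: (1047.3+555.6)/2 × 2 = 1602.9
  [2→5]: (555.6+214.6)/2 × 3 = 1155.3
  [5→7]: (214.6+113.9)/2 × 2 = 328.5
  Sum = 3086.7 µg/L·h
IV tail: 113.9/0.317 = 359.306; AUC_iv,0→∞ = 3086.7 + 359.306 = 3446.006 µg/L·h
Trapezoidal AUC_0→6 (oral suspension):
  [0→2]: (0.0+107.5)/2 × 2 = 107.5
  [2→4]: (107.5+64.4)/2 × 2 = 171.9
  [4→6]: (64.4+34.7)/2 × 2 = 99.1
  Sum = 378.5 µg/L·h
oral suspension tail: 34.7/0.317 = 109.464; AUC_ev,0→∞ = 378.5 + 109.464 = 487.964 µg/L·h
F = (AUC_ev/D_ev)/(AUC_iv/D_iv) = (487.964/50)/(3446.006/20) = 9.75928/172.3003 = 0.0566

F = 0.0566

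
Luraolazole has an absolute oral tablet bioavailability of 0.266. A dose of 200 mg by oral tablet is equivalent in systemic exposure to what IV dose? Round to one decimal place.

Systemic exposure from an extravascular dose = F × D_ev, so the equivalent IV dose is F × D_ev.
D_iv = F × D_ev = 0.266 × 200 = 53.2 mg

D_iv = 53.2 mg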